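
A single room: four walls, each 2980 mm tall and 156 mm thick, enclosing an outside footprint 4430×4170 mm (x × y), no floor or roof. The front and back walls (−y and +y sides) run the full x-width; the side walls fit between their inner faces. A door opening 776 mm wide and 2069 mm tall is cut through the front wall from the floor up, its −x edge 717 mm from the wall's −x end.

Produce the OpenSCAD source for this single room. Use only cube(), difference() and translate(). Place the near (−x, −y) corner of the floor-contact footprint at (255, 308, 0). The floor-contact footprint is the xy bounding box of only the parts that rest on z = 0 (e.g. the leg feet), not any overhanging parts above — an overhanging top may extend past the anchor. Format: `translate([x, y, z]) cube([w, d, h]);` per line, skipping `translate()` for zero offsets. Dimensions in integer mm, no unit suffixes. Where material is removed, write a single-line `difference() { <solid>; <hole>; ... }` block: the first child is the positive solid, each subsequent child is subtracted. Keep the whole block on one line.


difference() { translate([255, 308, 0]) cube([4430, 156, 2980]); translate([972, 308, 0]) cube([776, 156, 2069]); }
translate([255, 4322, 0]) cube([4430, 156, 2980]);
translate([255, 464, 0]) cube([156, 3858, 2980]);
translate([4529, 464, 0]) cube([156, 3858, 2980]);


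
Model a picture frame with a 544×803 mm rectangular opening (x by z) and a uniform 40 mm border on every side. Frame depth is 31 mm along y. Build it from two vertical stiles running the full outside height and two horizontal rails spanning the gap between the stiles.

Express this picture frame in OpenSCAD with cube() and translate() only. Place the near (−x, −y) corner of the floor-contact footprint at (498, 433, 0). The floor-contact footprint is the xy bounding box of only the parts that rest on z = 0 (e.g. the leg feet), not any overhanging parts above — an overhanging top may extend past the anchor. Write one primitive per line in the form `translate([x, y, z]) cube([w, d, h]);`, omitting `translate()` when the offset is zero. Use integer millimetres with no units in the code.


translate([498, 433, 0]) cube([40, 31, 883]);
translate([1082, 433, 0]) cube([40, 31, 883]);
translate([538, 433, 0]) cube([544, 31, 40]);
translate([538, 433, 843]) cube([544, 31, 40]);


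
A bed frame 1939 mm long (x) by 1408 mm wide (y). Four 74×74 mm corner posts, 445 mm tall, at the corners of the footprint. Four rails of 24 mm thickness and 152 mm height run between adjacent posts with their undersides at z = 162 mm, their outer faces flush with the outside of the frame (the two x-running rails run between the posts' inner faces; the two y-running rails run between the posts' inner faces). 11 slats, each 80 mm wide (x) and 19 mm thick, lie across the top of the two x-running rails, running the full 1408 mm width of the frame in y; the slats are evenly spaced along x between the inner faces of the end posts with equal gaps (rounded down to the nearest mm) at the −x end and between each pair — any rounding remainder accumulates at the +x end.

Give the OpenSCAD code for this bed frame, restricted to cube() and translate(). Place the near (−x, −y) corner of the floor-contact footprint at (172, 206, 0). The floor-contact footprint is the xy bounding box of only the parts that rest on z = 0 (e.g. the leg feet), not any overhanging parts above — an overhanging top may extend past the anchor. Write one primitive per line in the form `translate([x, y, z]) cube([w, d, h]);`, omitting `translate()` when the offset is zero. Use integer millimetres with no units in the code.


translate([172, 206, 0]) cube([74, 74, 445]);
translate([172, 1540, 0]) cube([74, 74, 445]);
translate([2037, 206, 0]) cube([74, 74, 445]);
translate([2037, 1540, 0]) cube([74, 74, 445]);
translate([246, 206, 162]) cube([1791, 24, 152]);
translate([246, 1590, 162]) cube([1791, 24, 152]);
translate([172, 280, 162]) cube([24, 1260, 152]);
translate([2087, 280, 162]) cube([24, 1260, 152]);
translate([321, 206, 314]) cube([80, 1408, 19]);
translate([476, 206, 314]) cube([80, 1408, 19]);
translate([631, 206, 314]) cube([80, 1408, 19]);
translate([786, 206, 314]) cube([80, 1408, 19]);
translate([941, 206, 314]) cube([80, 1408, 19]);
translate([1096, 206, 314]) cube([80, 1408, 19]);
translate([1251, 206, 314]) cube([80, 1408, 19]);
translate([1406, 206, 314]) cube([80, 1408, 19]);
translate([1561, 206, 314]) cube([80, 1408, 19]);
translate([1716, 206, 314]) cube([80, 1408, 19]);
translate([1871, 206, 314]) cube([80, 1408, 19]);


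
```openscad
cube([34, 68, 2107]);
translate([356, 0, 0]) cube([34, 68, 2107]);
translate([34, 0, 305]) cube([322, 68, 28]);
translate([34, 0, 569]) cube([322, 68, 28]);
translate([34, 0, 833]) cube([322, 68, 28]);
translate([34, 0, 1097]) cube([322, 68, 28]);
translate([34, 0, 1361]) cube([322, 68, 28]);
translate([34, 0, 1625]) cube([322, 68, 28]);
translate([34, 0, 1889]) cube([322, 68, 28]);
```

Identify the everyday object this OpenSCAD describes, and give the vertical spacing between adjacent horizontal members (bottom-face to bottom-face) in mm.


A ladder. The rung spacing is 264 mm.

Two tall 34×68 posts with 7 short bars between them — a ladder. Adjacent rungs sit at z = 305 and z = 569, so the spacing is 569 − 305 = 264 mm.


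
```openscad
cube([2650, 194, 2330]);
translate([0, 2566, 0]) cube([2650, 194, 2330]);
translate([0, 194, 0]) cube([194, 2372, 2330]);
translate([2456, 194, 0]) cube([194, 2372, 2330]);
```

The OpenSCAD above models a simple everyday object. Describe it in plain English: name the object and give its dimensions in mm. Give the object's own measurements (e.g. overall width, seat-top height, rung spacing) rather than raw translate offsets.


The wall frame of a small rectangular building: four walls, each 2330 mm tall and 194 mm thick, enclosing a footprint 2650 mm (x) by 2760 mm (y) outside-to-outside, with no floor or roof. The front and back walls (the −y and +y sides) span the full width; the two side walls fit between them.


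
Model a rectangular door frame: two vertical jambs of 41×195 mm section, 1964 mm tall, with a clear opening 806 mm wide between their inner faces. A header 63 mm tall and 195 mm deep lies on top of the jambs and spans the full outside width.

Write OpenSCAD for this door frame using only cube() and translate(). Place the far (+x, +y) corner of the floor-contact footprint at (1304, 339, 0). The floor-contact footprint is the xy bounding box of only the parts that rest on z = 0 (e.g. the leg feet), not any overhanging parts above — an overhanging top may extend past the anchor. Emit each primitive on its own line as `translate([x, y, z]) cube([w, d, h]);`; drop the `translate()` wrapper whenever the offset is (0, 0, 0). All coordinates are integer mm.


translate([416, 144, 0]) cube([41, 195, 1964]);
translate([1263, 144, 0]) cube([41, 195, 1964]);
translate([416, 144, 1964]) cube([888, 195, 63]);


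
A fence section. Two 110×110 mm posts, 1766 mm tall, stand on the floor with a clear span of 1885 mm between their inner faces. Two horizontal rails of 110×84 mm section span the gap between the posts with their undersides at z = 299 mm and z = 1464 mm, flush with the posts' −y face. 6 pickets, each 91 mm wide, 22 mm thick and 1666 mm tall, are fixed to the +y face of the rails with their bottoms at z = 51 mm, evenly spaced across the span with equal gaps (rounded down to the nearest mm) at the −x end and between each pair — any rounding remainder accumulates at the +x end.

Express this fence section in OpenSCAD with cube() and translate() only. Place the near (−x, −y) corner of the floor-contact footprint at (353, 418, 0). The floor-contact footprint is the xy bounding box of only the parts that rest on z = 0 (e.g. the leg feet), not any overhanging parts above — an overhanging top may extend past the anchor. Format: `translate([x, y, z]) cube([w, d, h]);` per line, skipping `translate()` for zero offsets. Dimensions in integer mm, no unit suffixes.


translate([353, 418, 0]) cube([110, 110, 1766]);
translate([2348, 418, 0]) cube([110, 110, 1766]);
translate([463, 418, 299]) cube([1885, 110, 84]);
translate([463, 418, 1464]) cube([1885, 110, 84]);
translate([654, 528, 51]) cube([91, 22, 1666]);
translate([936, 528, 51]) cube([91, 22, 1666]);
translate([1218, 528, 51]) cube([91, 22, 1666]);
translate([1500, 528, 51]) cube([91, 22, 1666]);
translate([1782, 528, 51]) cube([91, 22, 1666]);
translate([2064, 528, 51]) cube([91, 22, 1666]);


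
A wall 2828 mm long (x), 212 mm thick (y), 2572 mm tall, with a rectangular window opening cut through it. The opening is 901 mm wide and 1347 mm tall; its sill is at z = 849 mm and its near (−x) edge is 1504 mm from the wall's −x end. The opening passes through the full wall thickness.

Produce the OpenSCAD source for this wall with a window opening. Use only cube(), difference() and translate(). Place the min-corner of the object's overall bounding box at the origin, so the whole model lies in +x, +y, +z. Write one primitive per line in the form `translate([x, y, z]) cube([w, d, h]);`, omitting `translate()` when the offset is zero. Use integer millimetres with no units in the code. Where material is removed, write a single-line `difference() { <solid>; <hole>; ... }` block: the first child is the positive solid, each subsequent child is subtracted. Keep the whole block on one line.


difference() { cube([2828, 212, 2572]); translate([1504, 0, 849]) cube([901, 212, 1347]); }


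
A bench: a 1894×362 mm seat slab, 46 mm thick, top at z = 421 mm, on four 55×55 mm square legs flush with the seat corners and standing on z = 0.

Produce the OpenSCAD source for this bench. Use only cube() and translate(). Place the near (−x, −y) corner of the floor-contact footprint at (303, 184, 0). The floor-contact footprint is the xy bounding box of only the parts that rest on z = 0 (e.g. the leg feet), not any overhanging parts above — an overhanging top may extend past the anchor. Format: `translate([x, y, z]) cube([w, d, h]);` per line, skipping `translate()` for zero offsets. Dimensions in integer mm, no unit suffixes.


translate([303, 184, 375]) cube([1894, 362, 46]);
translate([303, 184, 0]) cube([55, 55, 375]);
translate([303, 491, 0]) cube([55, 55, 375]);
translate([2142, 184, 0]) cube([55, 55, 375]);
translate([2142, 491, 0]) cube([55, 55, 375]);


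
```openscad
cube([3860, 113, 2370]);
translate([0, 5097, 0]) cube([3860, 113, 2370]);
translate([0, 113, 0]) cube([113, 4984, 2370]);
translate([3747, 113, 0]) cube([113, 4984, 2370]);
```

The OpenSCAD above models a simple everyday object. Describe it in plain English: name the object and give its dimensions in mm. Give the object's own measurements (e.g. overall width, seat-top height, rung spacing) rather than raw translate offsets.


The wall frame of a small rectangular building: four walls, each 2370 mm tall and 113 mm thick, enclosing a footprint 3860 mm (x) by 5210 mm (y) outside-to-outside, with no floor or roof. The front and back walls (the −y and +y sides) span the full width; the two side walls fit between them.


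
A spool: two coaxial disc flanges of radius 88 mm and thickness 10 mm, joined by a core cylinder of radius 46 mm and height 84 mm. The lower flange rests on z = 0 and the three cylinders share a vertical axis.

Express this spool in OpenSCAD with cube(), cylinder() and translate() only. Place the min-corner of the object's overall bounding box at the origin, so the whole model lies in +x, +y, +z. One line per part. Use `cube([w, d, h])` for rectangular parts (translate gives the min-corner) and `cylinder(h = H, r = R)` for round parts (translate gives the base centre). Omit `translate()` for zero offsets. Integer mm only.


translate([88, 88, 0]) cylinder(h = 10, r = 88);
translate([88, 88, 10]) cylinder(h = 84, r = 46);
translate([88, 88, 94]) cylinder(h = 10, r = 88);


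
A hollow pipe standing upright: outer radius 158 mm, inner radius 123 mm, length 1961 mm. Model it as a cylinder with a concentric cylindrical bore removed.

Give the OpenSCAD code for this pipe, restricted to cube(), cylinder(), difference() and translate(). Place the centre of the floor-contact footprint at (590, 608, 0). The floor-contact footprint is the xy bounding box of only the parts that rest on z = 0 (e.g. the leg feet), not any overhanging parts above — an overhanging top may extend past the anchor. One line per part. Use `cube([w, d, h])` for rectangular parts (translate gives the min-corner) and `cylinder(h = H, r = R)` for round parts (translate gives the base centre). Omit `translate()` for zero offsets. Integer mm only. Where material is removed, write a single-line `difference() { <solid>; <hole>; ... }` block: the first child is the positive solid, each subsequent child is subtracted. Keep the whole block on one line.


difference() { translate([590, 608, 0]) cylinder(h = 1961, r = 158); translate([590, 608, 0]) cylinder(h = 1961, r = 123); }


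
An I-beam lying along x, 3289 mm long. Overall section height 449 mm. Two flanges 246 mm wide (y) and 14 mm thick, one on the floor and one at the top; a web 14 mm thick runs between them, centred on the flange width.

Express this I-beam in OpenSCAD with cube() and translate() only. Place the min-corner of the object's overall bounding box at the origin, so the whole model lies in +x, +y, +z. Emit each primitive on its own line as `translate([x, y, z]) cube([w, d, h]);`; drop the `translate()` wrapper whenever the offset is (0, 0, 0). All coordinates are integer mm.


cube([3289, 246, 14]);
translate([0, 116, 14]) cube([3289, 14, 421]);
translate([0, 0, 435]) cube([3289, 246, 14]);


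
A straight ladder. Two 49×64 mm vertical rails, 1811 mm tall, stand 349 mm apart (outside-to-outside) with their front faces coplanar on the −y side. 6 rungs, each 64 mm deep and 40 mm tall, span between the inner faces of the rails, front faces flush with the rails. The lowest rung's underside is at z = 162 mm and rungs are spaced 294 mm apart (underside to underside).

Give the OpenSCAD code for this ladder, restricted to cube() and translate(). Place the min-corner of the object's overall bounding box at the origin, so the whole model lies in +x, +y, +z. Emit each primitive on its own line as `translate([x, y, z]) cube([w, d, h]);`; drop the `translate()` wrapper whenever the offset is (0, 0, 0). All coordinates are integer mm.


cube([49, 64, 1811]);
translate([300, 0, 0]) cube([49, 64, 1811]);
translate([49, 0, 162]) cube([251, 64, 40]);
translate([49, 0, 456]) cube([251, 64, 40]);
translate([49, 0, 750]) cube([251, 64, 40]);
translate([49, 0, 1044]) cube([251, 64, 40]);
translate([49, 0, 1338]) cube([251, 64, 40]);
translate([49, 0, 1632]) cube([251, 64, 40]);


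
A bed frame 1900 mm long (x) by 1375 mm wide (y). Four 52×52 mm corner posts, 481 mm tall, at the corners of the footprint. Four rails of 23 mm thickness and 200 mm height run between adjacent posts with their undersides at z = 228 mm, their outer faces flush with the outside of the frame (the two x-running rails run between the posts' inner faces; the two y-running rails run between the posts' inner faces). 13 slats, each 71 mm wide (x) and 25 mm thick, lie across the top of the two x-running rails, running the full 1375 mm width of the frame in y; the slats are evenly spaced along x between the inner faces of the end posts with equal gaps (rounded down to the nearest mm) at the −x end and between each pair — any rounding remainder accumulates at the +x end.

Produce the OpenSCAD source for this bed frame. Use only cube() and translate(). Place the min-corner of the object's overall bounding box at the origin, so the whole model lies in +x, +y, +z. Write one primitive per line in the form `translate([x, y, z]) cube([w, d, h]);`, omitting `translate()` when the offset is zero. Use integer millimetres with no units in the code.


cube([52, 52, 481]);
translate([0, 1323, 0]) cube([52, 52, 481]);
translate([1848, 0, 0]) cube([52, 52, 481]);
translate([1848, 1323, 0]) cube([52, 52, 481]);
translate([52, 0, 228]) cube([1796, 23, 200]);
translate([52, 1352, 228]) cube([1796, 23, 200]);
translate([0, 52, 228]) cube([23, 1271, 200]);
translate([1877, 52, 228]) cube([23, 1271, 200]);
translate([114, 0, 428]) cube([71, 1375, 25]);
translate([247, 0, 428]) cube([71, 1375, 25]);
translate([380, 0, 428]) cube([71, 1375, 25]);
translate([513, 0, 428]) cube([71, 1375, 25]);
translate([646, 0, 428]) cube([71, 1375, 25]);
translate([779, 0, 428]) cube([71, 1375, 25]);
translate([912, 0, 428]) cube([71, 1375, 25]);
translate([1045, 0, 428]) cube([71, 1375, 25]);
translate([1178, 0, 428]) cube([71, 1375, 25]);
translate([1311, 0, 428]) cube([71, 1375, 25]);
translate([1444, 0, 428]) cube([71, 1375, 25]);
translate([1577, 0, 428]) cube([71, 1375, 25]);
translate([1710, 0, 428]) cube([71, 1375, 25]);


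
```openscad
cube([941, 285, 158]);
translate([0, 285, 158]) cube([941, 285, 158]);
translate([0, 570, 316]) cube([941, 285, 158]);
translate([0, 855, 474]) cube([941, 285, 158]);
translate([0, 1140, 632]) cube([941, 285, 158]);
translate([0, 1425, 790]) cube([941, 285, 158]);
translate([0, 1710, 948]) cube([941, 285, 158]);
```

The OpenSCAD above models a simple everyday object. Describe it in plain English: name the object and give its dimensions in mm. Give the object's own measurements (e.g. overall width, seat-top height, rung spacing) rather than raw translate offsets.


A straight staircase of 7 solid steps. Each step is 941 mm wide (x), 285 mm deep (y, the going) and 158 mm tall (the rise). The first step rests on the floor; each subsequent step sits one going further in +y and one rise higher in +z, directly behind and above the previous step with no overlap.


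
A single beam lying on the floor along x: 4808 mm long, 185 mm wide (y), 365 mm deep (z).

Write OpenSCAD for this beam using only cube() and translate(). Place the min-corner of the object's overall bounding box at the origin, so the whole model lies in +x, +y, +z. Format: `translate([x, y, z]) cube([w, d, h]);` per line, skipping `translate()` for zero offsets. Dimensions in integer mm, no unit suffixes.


cube([4808, 185, 365]);


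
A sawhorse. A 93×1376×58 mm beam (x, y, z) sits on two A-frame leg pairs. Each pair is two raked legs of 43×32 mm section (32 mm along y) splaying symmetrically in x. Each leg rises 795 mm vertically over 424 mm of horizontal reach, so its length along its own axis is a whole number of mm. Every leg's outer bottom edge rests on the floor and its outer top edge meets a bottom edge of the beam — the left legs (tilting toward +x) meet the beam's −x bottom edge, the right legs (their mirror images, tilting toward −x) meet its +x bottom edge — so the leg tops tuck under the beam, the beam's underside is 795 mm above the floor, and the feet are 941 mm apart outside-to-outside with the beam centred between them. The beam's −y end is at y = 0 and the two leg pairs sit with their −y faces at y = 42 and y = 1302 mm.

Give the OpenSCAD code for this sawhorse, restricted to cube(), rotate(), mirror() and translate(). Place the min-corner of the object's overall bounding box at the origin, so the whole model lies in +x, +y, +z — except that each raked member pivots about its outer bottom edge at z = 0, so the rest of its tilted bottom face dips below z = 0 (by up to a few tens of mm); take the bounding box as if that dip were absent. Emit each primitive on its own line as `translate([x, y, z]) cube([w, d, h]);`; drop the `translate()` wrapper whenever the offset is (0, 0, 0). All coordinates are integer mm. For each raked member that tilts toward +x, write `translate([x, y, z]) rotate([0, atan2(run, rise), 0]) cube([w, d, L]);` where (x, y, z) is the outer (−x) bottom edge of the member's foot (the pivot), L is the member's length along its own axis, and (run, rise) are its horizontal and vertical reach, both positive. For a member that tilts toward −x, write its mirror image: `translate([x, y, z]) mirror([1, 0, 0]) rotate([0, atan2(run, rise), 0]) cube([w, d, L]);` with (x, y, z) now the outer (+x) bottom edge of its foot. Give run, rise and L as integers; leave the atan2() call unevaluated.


translate([424, 0, 795]) cube([93, 1376, 58]);
translate([0, 42, 0]) rotate([0, atan2(424, 795), 0]) cube([43, 32, 901]);
translate([941, 42, 0]) mirror([1, 0, 0]) rotate([0, atan2(424, 795), 0]) cube([43, 32, 901]);
translate([0, 1302, 0]) rotate([0, atan2(424, 795), 0]) cube([43, 32, 901]);
translate([941, 1302, 0]) mirror([1, 0, 0]) rotate([0, atan2(424, 795), 0]) cube([43, 32, 901]);


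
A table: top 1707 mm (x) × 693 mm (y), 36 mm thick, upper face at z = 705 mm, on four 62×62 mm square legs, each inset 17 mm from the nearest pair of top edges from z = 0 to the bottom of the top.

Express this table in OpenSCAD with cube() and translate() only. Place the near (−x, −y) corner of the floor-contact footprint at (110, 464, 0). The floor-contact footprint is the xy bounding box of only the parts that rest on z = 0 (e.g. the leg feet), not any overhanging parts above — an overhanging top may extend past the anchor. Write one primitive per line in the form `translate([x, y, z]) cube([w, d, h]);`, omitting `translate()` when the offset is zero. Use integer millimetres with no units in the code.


// leg_h = 705 - 36 = 669
translate([93, 447, 669]) cube([1707, 693, 36]);
translate([110, 464, 0]) cube([62, 62, 669]);
translate([1721, 464, 0]) cube([62, 62, 669]);
translate([110, 1061, 0]) cube([62, 62, 669]);
translate([1721, 1061, 0]) cube([62, 62, 669]);


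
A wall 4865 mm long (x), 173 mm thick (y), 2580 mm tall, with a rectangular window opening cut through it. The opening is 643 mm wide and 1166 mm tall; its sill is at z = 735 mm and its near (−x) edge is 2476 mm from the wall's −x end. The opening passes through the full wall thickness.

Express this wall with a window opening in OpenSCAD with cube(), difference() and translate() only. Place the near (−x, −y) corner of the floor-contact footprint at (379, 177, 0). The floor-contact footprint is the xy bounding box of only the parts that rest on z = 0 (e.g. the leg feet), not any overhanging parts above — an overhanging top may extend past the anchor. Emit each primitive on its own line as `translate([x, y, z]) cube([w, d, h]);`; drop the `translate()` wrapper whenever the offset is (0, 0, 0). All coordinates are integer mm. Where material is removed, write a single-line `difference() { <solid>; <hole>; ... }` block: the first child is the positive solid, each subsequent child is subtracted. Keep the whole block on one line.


difference() { translate([379, 177, 0]) cube([4865, 173, 2580]); translate([2855, 177, 735]) cube([643, 173, 1166]); }


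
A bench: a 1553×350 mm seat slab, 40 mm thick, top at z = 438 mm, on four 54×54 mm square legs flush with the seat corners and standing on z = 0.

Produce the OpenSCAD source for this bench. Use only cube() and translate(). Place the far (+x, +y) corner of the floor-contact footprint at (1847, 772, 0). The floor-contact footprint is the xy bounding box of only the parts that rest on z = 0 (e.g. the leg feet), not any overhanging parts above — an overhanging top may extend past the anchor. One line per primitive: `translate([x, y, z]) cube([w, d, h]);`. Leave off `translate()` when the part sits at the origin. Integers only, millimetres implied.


translate([294, 422, 398]) cube([1553, 350, 40]);
translate([294, 422, 0]) cube([54, 54, 398]);
translate([294, 718, 0]) cube([54, 54, 398]);
translate([1793, 422, 0]) cube([54, 54, 398]);
translate([1793, 718, 0]) cube([54, 54, 398]);


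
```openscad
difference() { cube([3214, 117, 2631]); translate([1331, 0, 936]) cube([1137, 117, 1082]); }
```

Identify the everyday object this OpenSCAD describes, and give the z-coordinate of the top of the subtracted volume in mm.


A wall with a window opening. The window head height is 2018 mm.

A wall with a rectangular opening subtracted — a window. Sill at z = 936, opening 1082 mm tall, so the head is at 936 + 1082 = 2018 mm.


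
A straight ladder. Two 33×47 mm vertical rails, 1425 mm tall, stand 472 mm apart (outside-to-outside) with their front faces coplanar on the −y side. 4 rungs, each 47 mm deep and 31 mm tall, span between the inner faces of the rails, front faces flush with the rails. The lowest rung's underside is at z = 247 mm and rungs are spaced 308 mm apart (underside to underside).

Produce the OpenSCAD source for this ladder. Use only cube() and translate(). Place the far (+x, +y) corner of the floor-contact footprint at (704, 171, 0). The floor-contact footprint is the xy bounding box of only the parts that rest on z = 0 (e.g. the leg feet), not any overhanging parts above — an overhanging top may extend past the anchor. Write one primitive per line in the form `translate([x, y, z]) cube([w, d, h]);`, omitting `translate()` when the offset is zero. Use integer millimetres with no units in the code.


// rung span = 472 - 2*33 = 406
// rung[k] z = 247 + k*308
translate([232, 124, 0]) cube([33, 47, 1425]);
translate([671, 124, 0]) cube([33, 47, 1425]);
translate([265, 124, 247]) cube([406, 47, 31]);
translate([265, 124, 555]) cube([406, 47, 31]);
translate([265, 124, 863]) cube([406, 47, 31]);
translate([265, 124, 1171]) cube([406, 47, 31]);


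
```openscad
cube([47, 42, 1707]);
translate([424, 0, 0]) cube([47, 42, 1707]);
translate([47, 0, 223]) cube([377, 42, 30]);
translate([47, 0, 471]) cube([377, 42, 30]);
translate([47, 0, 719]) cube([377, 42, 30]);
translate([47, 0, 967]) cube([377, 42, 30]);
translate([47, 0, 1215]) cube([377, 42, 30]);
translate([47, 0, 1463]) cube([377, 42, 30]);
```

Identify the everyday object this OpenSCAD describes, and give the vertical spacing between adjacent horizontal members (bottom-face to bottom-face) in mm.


A ladder. The rung spacing is 248 mm.

Two tall 47×42 posts with 6 short bars between them — a ladder. Adjacent rungs sit at z = 223 and z = 471, so the spacing is 471 − 223 = 248 mm.


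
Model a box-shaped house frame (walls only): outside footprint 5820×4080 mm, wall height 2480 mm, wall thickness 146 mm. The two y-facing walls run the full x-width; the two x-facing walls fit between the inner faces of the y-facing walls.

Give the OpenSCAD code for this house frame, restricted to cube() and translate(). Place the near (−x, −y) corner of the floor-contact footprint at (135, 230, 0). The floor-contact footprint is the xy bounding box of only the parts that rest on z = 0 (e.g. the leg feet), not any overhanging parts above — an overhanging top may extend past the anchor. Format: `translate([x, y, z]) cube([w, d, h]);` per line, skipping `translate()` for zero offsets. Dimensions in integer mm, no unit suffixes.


translate([135, 230, 0]) cube([5820, 146, 2480]);
translate([135, 4164, 0]) cube([5820, 146, 2480]);
translate([135, 376, 0]) cube([146, 3788, 2480]);
translate([5809, 376, 0]) cube([146, 3788, 2480]);


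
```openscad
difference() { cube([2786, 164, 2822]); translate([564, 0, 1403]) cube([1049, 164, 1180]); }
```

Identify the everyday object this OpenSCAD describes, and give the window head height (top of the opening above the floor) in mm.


A wall with a window opening. The window head height is 2583 mm.

A wall with a rectangular opening subtracted — a window. Sill at z = 1403, opening 1180 mm tall, so the head is at 1403 + 1180 = 2583 mm.


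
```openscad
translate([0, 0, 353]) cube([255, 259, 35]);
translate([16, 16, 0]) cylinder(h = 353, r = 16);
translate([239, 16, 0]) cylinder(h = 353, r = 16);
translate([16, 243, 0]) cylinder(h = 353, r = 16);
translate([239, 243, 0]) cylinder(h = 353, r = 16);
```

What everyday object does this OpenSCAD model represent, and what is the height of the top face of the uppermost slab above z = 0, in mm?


A stool. The seat height is 388 mm.

A 255×259×35 slab at z = 353 on four corner cylinders — a stool. The seat top is 353 + 35 = 388 mm.


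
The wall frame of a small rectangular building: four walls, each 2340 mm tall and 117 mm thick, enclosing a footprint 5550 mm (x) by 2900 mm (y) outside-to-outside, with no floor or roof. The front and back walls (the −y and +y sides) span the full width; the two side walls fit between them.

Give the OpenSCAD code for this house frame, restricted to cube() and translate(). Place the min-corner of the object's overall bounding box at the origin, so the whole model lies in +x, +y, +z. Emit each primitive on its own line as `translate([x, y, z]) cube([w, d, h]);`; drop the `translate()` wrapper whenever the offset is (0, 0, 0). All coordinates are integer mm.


cube([5550, 117, 2340]);
translate([0, 2783, 0]) cube([5550, 117, 2340]);
translate([0, 117, 0]) cube([117, 2666, 2340]);
translate([5433, 117, 0]) cube([117, 2666, 2340]);


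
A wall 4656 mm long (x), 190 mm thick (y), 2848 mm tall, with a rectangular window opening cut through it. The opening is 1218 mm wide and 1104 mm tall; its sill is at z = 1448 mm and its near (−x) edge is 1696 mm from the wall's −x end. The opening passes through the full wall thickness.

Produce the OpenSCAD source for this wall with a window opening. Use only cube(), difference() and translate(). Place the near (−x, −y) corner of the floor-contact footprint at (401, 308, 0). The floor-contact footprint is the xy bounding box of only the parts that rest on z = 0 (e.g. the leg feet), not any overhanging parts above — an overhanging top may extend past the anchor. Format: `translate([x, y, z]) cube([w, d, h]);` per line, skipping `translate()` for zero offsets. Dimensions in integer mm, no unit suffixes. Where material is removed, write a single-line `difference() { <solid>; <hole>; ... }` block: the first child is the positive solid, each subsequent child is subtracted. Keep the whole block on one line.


difference() { translate([401, 308, 0]) cube([4656, 190, 2848]); translate([2097, 308, 1448]) cube([1218, 190, 1104]); }


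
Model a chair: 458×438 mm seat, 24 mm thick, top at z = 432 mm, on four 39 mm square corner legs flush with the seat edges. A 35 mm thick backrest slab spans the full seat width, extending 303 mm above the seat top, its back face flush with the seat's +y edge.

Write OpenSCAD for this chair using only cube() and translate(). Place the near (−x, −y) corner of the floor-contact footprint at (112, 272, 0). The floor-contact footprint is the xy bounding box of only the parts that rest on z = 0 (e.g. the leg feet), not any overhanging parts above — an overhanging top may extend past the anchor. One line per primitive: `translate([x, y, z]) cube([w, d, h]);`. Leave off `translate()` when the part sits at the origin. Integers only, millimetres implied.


// leg_h = 432 - 24 = 408
translate([112, 272, 408]) cube([458, 438, 24]);
translate([112, 272, 0]) cube([39, 39, 408]);
translate([531, 272, 0]) cube([39, 39, 408]);
translate([112, 671, 0]) cube([39, 39, 408]);
translate([531, 671, 0]) cube([39, 39, 408]);
translate([112, 675, 432]) cube([458, 35, 303]);


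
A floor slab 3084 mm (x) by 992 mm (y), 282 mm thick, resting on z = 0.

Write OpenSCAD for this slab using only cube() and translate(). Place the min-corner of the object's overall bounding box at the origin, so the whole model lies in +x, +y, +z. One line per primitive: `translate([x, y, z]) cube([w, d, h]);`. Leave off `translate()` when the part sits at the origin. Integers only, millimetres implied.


cube([3084, 992, 282]);


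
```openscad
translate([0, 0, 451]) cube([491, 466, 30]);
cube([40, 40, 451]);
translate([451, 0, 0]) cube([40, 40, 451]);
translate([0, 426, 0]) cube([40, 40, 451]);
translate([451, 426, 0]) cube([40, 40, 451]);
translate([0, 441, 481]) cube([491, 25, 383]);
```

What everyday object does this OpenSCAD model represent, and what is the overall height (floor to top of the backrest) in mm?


A chair. The overall height is 864 mm.

A slab on four corner posts with a tall panel at the back — a chair. The seat slab sits at z = 451 with thickness 30, and the 383 mm backrest starts at the seat top, so the overall height is 451 + 30 + 383 = 864 mm.


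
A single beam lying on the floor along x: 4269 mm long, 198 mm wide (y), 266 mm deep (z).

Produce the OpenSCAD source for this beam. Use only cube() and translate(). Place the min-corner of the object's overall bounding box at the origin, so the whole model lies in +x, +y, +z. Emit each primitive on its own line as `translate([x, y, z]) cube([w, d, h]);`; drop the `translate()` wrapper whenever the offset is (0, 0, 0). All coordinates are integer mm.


cube([4269, 198, 266]);


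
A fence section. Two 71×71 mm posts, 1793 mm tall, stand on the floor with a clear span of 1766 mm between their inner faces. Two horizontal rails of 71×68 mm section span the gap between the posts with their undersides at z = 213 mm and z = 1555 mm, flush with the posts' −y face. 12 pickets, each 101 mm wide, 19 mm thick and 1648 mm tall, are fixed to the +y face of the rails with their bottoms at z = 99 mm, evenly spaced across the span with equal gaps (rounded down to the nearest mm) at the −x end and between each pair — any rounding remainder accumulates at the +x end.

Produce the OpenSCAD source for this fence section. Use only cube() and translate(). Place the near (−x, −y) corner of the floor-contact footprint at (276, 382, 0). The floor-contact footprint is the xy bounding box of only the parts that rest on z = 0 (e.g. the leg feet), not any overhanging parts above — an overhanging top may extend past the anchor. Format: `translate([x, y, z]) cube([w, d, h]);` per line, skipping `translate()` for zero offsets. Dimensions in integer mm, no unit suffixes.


translate([276, 382, 0]) cube([71, 71, 1793]);
translate([2113, 382, 0]) cube([71, 71, 1793]);
translate([347, 382, 213]) cube([1766, 71, 68]);
translate([347, 382, 1555]) cube([1766, 71, 68]);
translate([389, 453, 99]) cube([101, 19, 1648]);
translate([532, 453, 99]) cube([101, 19, 1648]);
translate([675, 453, 99]) cube([101, 19, 1648]);
translate([818, 453, 99]) cube([101, 19, 1648]);
translate([961, 453, 99]) cube([101, 19, 1648]);
translate([1104, 453, 99]) cube([101, 19, 1648]);
translate([1247, 453, 99]) cube([101, 19, 1648]);
translate([1390, 453, 99]) cube([101, 19, 1648]);
translate([1533, 453, 99]) cube([101, 19, 1648]);
translate([1676, 453, 99]) cube([101, 19, 1648]);
translate([1819, 453, 99]) cube([101, 19, 1648]);
translate([1962, 453, 99]) cube([101, 19, 1648]);


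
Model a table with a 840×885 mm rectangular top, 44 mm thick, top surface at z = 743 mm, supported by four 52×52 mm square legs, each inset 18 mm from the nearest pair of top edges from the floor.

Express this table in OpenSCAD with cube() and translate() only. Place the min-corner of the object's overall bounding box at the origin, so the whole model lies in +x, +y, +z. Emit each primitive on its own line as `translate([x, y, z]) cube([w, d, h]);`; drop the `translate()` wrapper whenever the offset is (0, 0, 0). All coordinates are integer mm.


translate([0, 0, 699]) cube([840, 885, 44]);
translate([18, 18, 0]) cube([52, 52, 699]);
translate([770, 18, 0]) cube([52, 52, 699]);
translate([18, 815, 0]) cube([52, 52, 699]);
translate([770, 815, 0]) cube([52, 52, 699]);


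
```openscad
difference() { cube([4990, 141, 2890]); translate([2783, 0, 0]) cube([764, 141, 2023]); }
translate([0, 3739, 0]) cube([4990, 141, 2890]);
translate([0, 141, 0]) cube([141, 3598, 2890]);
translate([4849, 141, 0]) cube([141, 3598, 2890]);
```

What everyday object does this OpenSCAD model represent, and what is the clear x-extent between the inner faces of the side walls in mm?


A single room. The interior width is 4708 mm.

Four walls enclosing a rectangle with a door in the front wall — a room. Outside width 4990 minus two 141 mm walls gives 4708 mm.


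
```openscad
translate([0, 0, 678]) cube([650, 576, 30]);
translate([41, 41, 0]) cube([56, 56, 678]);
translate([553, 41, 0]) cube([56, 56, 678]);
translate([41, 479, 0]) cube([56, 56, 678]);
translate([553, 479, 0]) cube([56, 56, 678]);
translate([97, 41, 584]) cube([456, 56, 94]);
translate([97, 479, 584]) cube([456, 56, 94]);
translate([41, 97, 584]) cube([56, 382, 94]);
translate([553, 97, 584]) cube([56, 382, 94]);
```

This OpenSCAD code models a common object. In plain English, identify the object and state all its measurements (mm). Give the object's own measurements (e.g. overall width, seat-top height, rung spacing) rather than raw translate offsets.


A rectangular dining table. The top is 650×576×30 mm with its upper surface at z = 708 mm. It stands on four 56×56 mm square legs, each inset 41 mm from the nearest pair of top edges, running from the floor to the underside of the top. Four apron rails, 56 mm thick and 94 mm tall, run between adjacent legs with their top edges flush with the underside of the top and their outer faces flush with the legs' outer faces.


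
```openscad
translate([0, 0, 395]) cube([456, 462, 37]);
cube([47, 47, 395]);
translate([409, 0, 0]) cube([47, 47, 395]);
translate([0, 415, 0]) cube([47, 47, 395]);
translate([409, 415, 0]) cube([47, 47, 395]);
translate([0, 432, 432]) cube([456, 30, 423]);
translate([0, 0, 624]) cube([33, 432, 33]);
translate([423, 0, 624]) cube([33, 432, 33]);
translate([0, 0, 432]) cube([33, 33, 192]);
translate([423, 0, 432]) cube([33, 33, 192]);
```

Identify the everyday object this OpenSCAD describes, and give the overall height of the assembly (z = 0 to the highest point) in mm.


A chair. The overall height is 855 mm.

A slab on four corner posts with a tall panel at the back — a chair. The seat slab sits at z = 395 with thickness 37, and the 423 mm backrest starts at the seat top, so the overall height is 395 + 37 + 423 = 855 mm.


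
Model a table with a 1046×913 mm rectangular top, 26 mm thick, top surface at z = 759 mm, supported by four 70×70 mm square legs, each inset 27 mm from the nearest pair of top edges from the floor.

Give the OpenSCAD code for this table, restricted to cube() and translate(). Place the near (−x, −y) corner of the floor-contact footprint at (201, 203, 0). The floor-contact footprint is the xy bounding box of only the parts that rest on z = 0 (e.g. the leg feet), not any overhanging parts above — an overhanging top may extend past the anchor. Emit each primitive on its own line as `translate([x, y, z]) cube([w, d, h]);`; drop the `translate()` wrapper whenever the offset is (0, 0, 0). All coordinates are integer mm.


translate([174, 176, 733]) cube([1046, 913, 26]);
translate([201, 203, 0]) cube([70, 70, 733]);
translate([1123, 203, 0]) cube([70, 70, 733]);
translate([201, 992, 0]) cube([70, 70, 733]);
translate([1123, 992, 0]) cube([70, 70, 733]);


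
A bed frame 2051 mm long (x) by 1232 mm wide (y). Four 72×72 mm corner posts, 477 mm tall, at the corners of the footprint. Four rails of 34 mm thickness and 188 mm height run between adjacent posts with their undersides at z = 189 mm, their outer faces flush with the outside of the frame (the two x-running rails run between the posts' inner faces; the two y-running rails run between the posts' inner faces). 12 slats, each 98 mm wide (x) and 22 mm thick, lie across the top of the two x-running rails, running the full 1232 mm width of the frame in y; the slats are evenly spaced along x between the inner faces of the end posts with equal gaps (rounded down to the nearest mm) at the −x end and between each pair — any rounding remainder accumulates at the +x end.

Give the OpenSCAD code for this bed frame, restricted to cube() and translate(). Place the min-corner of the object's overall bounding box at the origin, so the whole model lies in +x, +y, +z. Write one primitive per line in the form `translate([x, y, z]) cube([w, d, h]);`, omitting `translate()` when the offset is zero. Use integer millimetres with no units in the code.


cube([72, 72, 477]);
translate([0, 1160, 0]) cube([72, 72, 477]);
translate([1979, 0, 0]) cube([72, 72, 477]);
translate([1979, 1160, 0]) cube([72, 72, 477]);
translate([72, 0, 189]) cube([1907, 34, 188]);
translate([72, 1198, 189]) cube([1907, 34, 188]);
translate([0, 72, 189]) cube([34, 1088, 188]);
translate([2017, 72, 189]) cube([34, 1088, 188]);
translate([128, 0, 377]) cube([98, 1232, 22]);
translate([282, 0, 377]) cube([98, 1232, 22]);
translate([436, 0, 377]) cube([98, 1232, 22]);
translate([590, 0, 377]) cube([98, 1232, 22]);
translate([744, 0, 377]) cube([98, 1232, 22]);
translate([898, 0, 377]) cube([98, 1232, 22]);
translate([1052, 0, 377]) cube([98, 1232, 22]);
translate([1206, 0, 377]) cube([98, 1232, 22]);
translate([1360, 0, 377]) cube([98, 1232, 22]);
translate([1514, 0, 377]) cube([98, 1232, 22]);
translate([1668, 0, 377]) cube([98, 1232, 22]);
translate([1822, 0, 377]) cube([98, 1232, 22]);
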